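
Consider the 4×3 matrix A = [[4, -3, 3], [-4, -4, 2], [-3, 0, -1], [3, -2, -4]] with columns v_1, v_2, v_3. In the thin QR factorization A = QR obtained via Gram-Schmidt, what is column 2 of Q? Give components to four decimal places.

q_2 = (-0.5281, -0.7736, -0.0223, -0.3496)

q_1 = v_1/‖v_1‖ = (4, -4, -3, 3)/7.0711 = (0.5657, -0.5657, -0.4243, 0.4243).
r_{12} = q_1·v_2 = -0.2828.
u_2 = v_2 + 0.2828·q_1 = (-2.8400, -4.1600, -0.1200, -1.8800).
‖u_2‖ = 5.3777, so q_2 = (-0.5281, -0.7736, -0.0223, -0.3496).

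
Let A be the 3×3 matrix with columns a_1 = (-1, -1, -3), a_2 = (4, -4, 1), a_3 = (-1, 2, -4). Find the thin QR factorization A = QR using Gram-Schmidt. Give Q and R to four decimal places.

q_1 = a_1/‖a_1‖ = (-1, -1, -3)/3.3166 = (-0.3015, -0.3015, -0.9045).
r_{12} = q_1·a_2 = -0.9045.
u_2 = a_2 + 0.9045·q_1 = (3.7273, -4.2727, 0.1818).
‖u_2‖ = 5.6729, so q_2 = (0.6570, -0.7532, 0.0321).
r_{13} = q_1·a_3 = 3.3166; r_{23} = q_2·a_3 = -2.2916.
u_3 = a_3 − 3.3166·q_1 + 2.2916·q_2 = (1.5056, 1.2740, -0.9266).
‖u_3‖ = 2.1791, so q_3 = (0.6909, 0.5846, -0.4252).

Q = [[-0.3015, 0.6570, 0.6909], [-0.3015, -0.7532, 0.5846], [-0.9045, 0.0321, -0.4252]], R = [[3.3166, -0.9045, 3.3166], [0.0000, 5.6729, -2.2916], [0.0000, 0.0000, 2.1791]]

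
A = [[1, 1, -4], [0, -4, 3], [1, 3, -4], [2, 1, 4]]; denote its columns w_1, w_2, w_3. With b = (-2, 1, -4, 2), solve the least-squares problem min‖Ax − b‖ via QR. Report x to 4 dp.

q_1 = w_1/‖w_1‖ = (1, 0, 1, 2)/2.4495 = (0.4082, 0.0000, 0.4082, 0.8165).
r_{12} = q_1·w_2 = 2.4495.
u_2 = w_2 − 2.4495·q_1 = (0.0000, -4.0000, 2.0000, -1.0000).
‖u_2‖ = 4.5826, so q_2 = (0.0000, -0.8729, 0.4364, -0.2182).
r_{13} = q_1·w_3 = 0.0000; r_{23} = q_2·w_3 = -5.2372.
u_3 = w_3 + 0.0000·q_1 + 5.2372·q_2 = (-4.0000, -1.5714, -1.7143, 2.8571).
‖u_3‖ = 5.4380, so q_3 = (-0.7356, -0.2890, -0.3152, 0.5254).
Qᵀb = (-0.8165, -3.0551, 3.4940).
Back-substitute: x_3 = 3.4940/5.4380 = 0.6425.
x_2 = (-3.0551 + 5.2372·0.6425)/4.5826 = 0.0676.
x_1 = (-0.8165 − 2.4495·0.0676 + 0.0000·0.6425)/2.4495 = -0.4010.

x = (-0.4010, 0.0676, 0.6425)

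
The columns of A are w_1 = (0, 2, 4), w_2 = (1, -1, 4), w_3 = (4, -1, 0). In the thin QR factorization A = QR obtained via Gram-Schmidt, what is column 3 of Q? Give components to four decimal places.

e_1 = w_1/‖w_1‖ = (0, 2, 4)/4.4721 = (0.0000, 0.4472, 0.8944).
r_{12} = e_1·w_2 = 3.1305.
u_2 = w_2 − 3.1305·e_1 = (1.0000, -2.4000, 1.2000).
‖u_2‖ = 2.8636, so e_2 = (0.3492, -0.8381, 0.4191).
r_{13} = e_1·w_3 = -0.4472; r_{23} = e_2·w_3 = 2.2350.
u_3 = w_3 + 0.4472·e_1 − 2.2350·e_2 = (3.2195, 1.0732, -0.5366).
‖u_3‖ = 3.4358, so e_3 = (0.9370, 0.3123, -0.1562).

e_3 = (0.9370, 0.3123, -0.1562)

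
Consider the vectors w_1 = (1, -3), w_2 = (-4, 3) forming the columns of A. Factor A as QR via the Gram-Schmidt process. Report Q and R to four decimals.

w_1 = (1, -3); ‖w_1‖ = 3.1623, so q_1 = (0.3162, -0.9487).
q_1·w_2 = 0.3162·(-4) + (-0.9487)·3 = -4.1110.
u_2 = w_2 + 4.1110·q_1 = (-2.7000, -0.9000).
‖u_2‖ = 2.8460, so q_2 = (-0.9487, -0.3162).

Q = [[0.3162, -0.9487], [-0.9487, -0.3162]], R = [[3.1623, -4.1110], [0.0000, 2.8460]]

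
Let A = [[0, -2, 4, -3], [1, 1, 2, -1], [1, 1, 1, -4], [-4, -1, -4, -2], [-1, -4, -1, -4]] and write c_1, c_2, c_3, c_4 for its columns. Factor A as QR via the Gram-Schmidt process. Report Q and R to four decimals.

Q = [[0.0000, -0.4749, 0.8497, 0.0582], [0.2294, 0.1125, 0.3097, -0.2327], [0.2294, 0.1125, 0.0400, -0.9091], [-0.9177, 0.2624, 0.1832, -0.2206], [-0.2294, -0.8248, -0.3833, -0.2594]], R = [[4.3589, 2.2942, 4.5883, 1.6059], [0.0000, 4.2115, -1.7871, 3.6366], [0.0000, 0.0000, 3.7086, -1.8523], [0.0000, 0.0000, 0.0000, 5.1735]]

c_1 = (0, 1, 1, -4, -1); ‖c_1‖ = 4.3589, so e_1 = (0.0000, 0.2294, 0.2294, -0.9177, -0.2294).
e_1·c_2 = 0.0000·(-2) + 0.2294·1 + 0.2294·1 + (-0.9177)·(-1) + (-0.2294)·(-4) = 2.2942.
u_2 = c_2 − 2.2942·e_1 = (-2.0000, 0.4737, 0.4737, 1.1053, -3.4737).
‖u_2‖ = 4.2115, so e_2 = (-0.4749, 0.1125, 0.1125, 0.2624, -0.8248).
e_1·c_3 = 0.0000·4 + 0.2294·2 + 0.2294·1 + (-0.9177)·(-4) + (-0.2294)·(-1) = 4.5883; e_2·c_3 = (-0.4749)·4 + 0.1125·2 + 0.1125·1 + 0.2624·(-4) + (-0.8248)·(-1) = -1.7871.
u_3 = c_3 − 4.5883·e_1 + 1.7871·e_2 = (3.1513, 1.1484, 0.1484, 0.6795, -1.4214).
‖u_3‖ = 3.7086, so e_3 = (0.8497, 0.3097, 0.0400, 0.1832, -0.3833).
e_1·c_4 = 0.0000·(-3) + 0.2294·(-1) + 0.2294·(-4) + (-0.9177)·(-2) + (-0.2294)·(-4) = 1.6059; e_2·c_4 = (-0.4749)·(-3) + 0.1125·(-1) + 0.1125·(-4) + 0.2624·(-2) + (-0.8248)·(-4) = 3.6366; e_3·c_4 = 0.8497·(-3) + 0.3097·(-1) + 0.0400·(-4) + 0.1832·(-2) + (-0.3833)·(-4) = -1.8523.
u_4 = c_4 − 1.6059·e_1 − 3.6366·e_2 + 1.8523·e_3 = (0.3010, -1.2039, -4.7033, -1.1413, -1.3420).
‖u_4‖ = 5.1735, so e_4 = (0.0582, -0.2327, -0.9091, -0.2206, -0.2594).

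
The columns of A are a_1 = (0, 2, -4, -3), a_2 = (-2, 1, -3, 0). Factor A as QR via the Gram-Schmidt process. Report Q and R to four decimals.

Q = [[0.0000, -0.7432], [0.3714, 0.0128], [-0.7428, -0.3972], [-0.5571, 0.5382]], R = [[5.3852, 2.5997], [0.0000, 2.6910]]

a_1 = (0, 2, -4, -3); ‖a_1‖ = 5.3852, so e_1 = (0.0000, 0.3714, -0.7428, -0.5571).
e_1·a_2 = 0.0000·(-2) + 0.3714·1 + (-0.7428)·(-3) + (-0.5571)·0 = 2.5997.
u_2 = a_2 − 2.5997·e_1 = (-2.0000, 0.0345, -1.0690, 1.4483).
‖u_2‖ = 2.6910, so e_2 = (-0.7432, 0.0128, -0.3972, 0.5382).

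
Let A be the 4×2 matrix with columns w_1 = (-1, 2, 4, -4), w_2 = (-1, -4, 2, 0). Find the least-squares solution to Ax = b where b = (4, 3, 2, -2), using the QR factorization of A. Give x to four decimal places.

e_1 = w_1/‖w_1‖ = (-1, 2, 4, -4)/6.0828 = (-0.1644, 0.3288, 0.6576, -0.6576).
r_{12} = e_1·w_2 = 0.1644.
u_2 = w_2 − 0.1644·e_1 = (-0.9730, -4.0541, 1.8919, 0.1081).
‖u_2‖ = 4.5796, so e_2 = (-0.2125, -0.8852, 0.4131, 0.0236).
Qᵀb = (2.9592, -2.7265).
Back-substitute: x_2 = -2.7265/4.5796 = -0.5954.
x_1 = (2.9592 − 0.1644·(-0.5954))/6.0828 = 0.5026.

x = (0.5026, -0.5954)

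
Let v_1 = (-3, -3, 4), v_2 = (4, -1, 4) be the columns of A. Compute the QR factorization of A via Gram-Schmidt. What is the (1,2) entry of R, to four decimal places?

r_{12} = 1.2005

q_1 = v_1/‖v_1‖ = (-3, -3, 4)/5.8310 = (-0.5145, -0.5145, 0.6860).
r_{12} = q_1·v_2 = 1.2005.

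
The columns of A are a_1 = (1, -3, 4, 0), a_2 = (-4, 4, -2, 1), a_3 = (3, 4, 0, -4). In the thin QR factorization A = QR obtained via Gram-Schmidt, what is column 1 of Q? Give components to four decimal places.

a_1 = (1, -3, 4, 0); ‖a_1‖ = 5.0990, so e_1 = (0.1961, -0.5883, 0.7845, 0.0000).

e_1 = (0.1961, -0.5883, 0.7845, 0.0000)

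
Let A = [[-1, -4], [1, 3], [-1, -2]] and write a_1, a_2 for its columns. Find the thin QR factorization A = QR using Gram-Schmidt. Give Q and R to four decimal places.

q_1 = a_1/‖a_1‖ = (-1, 1, -1)/1.7321 = (-0.5774, 0.5774, -0.5774).
r_{12} = q_1·a_2 = 5.1962.
u_2 = a_2 − 5.1962·q_1 = (-1.0000, 0.0000, 1.0000).
‖u_2‖ = 1.4142, so q_2 = (-0.7071, 0.0000, 0.7071).

Q = [[-0.5774, -0.7071], [0.5774, 0.0000], [-0.5774, 0.7071]], R = [[1.7321, 5.1962], [0.0000, 1.4142]]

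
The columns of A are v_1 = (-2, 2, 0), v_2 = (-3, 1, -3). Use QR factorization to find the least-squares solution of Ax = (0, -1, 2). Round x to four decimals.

x = (0.2045, -0.4545)

v_1 = (-2, 2, 0); ‖v_1‖ = 2.8284, so e_1 = (-0.7071, 0.7071, 0.0000).
e_1·v_2 = (-0.7071)·(-3) + 0.7071·1 + 0.0000·(-3) = 2.8284.
u_2 = v_2 − 2.8284·e_1 = (-1.0000, -1.0000, -3.0000).
‖u_2‖ = 3.3166, so e_2 = (-0.3015, -0.3015, -0.9045).
Qᵀb = (-0.7071, -1.5076).
Back-substitute: x_2 = -1.5076/3.3166 = -0.4545.
x_1 = (-0.7071 − 2.8284·(-0.4545))/2.8284 = 0.2045.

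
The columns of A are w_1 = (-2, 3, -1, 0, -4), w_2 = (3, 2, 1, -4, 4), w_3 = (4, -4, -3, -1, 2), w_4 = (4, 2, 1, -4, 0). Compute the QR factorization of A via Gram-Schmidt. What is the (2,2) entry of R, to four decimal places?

w_1 = (-2, 3, -1, 0, -4); ‖w_1‖ = 5.4772, so q_1 = (-0.3651, 0.5477, -0.1826, 0.0000, -0.7303).
q_1·w_2 = (-0.3651)·3 + 0.5477·2 + (-0.1826)·1 + 0.0000·(-4) + (-0.7303)·4 = -3.1038.
u_2 = w_2 + 3.1038·q_1 = (1.8667, 3.7000, 0.4333, -4.0000, 1.7333).
r_{22} = ‖u_2‖ = 6.0305.

r_{22} = 6.0305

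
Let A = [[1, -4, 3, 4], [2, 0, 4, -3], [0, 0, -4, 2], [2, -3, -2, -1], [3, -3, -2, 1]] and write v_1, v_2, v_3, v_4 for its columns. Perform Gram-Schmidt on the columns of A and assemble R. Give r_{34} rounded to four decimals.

r_{34} = -0.9518

v_1 = (1, 2, 0, 2, 3); ‖v_1‖ = 4.2426, so e_1 = (0.2357, 0.4714, 0.0000, 0.4714, 0.7071).
e_1·v_2 = 0.2357·(-4) + 0.4714·0 + 0.0000·0 + 0.4714·(-3) + 0.7071·(-3) = -4.4783.
u_2 = v_2 + 4.4783·e_1 = (-2.9444, 2.1111, 0.0000, -0.8889, 0.1667).
‖u_2‖ = 3.7342, so e_2 = (-0.7885, 0.5653, 0.0000, -0.2380, 0.0446).
e_1·v_3 = 0.2357·3 + 0.4714·4 + 0.0000·(-4) + 0.4714·(-2) + 0.7071·(-2) = 0.2357; e_2·v_3 = (-0.7885)·3 + 0.5653·4 + 0.0000·(-4) + (-0.2380)·(-2) + 0.0446·(-2) = 0.2827.
u_3 = v_3 − 0.2357·e_1 − 0.2827·e_2 = (3.1673, 3.7291, -4.0000, -2.0438, -2.1793).
‖u_3‖ = 6.9903, so e_3 = (0.4531, 0.5335, -0.5722, -0.2924, -0.3118).
r_{34} = e_3·v_4 = -0.9518.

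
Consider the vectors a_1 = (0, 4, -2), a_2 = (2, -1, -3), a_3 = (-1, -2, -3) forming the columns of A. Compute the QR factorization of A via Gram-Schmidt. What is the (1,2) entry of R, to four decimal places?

r_{12} = 0.4472

e_1 = a_1/‖a_1‖ = (0, 4, -2)/4.4721 = (0.0000, 0.8944, -0.4472).
r_{12} = e_1·a_2 = 0.4472.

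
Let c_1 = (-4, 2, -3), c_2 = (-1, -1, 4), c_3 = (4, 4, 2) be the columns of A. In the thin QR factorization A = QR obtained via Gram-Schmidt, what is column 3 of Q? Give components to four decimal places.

e_3 = (0.2434, 0.9249, 0.2921)

e_1 = c_1/‖c_1‖ = (-4, 2, -3)/5.3852 = (-0.7428, 0.3714, -0.5571).
r_{12} = e_1·c_2 = -1.8570.
u_2 = c_2 + 1.8570·e_1 = (-2.3793, -0.3103, 2.9655).
‖u_2‖ = 3.8147, so e_2 = (-0.6237, -0.0814, 0.7774).
r_{13} = e_1·c_3 = -2.5997; r_{23} = e_2·c_3 = -1.2655.
u_3 = c_3 + 2.5997·e_1 + 1.2655·e_2 = (1.2796, 4.8626, 1.5355).
‖u_3‖ = 5.2574, so e_3 = (0.2434, 0.9249, 0.2921).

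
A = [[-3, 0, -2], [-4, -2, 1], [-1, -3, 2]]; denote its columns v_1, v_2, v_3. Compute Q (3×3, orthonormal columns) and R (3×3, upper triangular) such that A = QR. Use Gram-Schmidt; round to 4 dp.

v_1 = (-3, -4, -1); ‖v_1‖ = 5.0990, so q_1 = (-0.5883, -0.7845, -0.1961).
q_1·v_2 = (-0.5883)·0 + (-0.7845)·(-2) + (-0.1961)·(-3) = 2.1573.
u_2 = v_2 − 2.1573·q_1 = (1.2692, -0.3077, -2.5769).
‖u_2‖ = 2.8890, so q_2 = (0.4393, -0.1065, -0.8920).
q_1·v_3 = (-0.5883)·(-2) + (-0.7845)·1 + (-0.1961)·2 = 0.0000; q_2·v_3 = 0.4393·(-2) + (-0.1065)·1 + (-0.8920)·2 = -2.7692.
u_3 = v_3 + 0.0000·q_1 + 2.7692·q_2 = (-0.7834, 0.7051, -0.4700).
‖u_3‖ = 1.1540, so q_3 = (-0.6788, 0.6110, -0.4073).

Q = [[-0.5883, 0.4393, -0.6788], [-0.7845, -0.1065, 0.6110], [-0.1961, -0.8920, -0.4073]], R = [[5.0990, 2.1573, 0.0000], [0.0000, 2.8890, -2.7692], [0.0000, 0.0000, 1.1540]]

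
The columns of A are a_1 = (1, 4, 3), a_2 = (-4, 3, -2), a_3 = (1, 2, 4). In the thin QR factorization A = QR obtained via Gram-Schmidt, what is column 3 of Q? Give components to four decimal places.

q_1 = a_1/‖a_1‖ = (1, 4, 3)/5.0990 = (0.1961, 0.7845, 0.5883).
r_{12} = q_1·a_2 = 0.3922.
u_2 = a_2 − 0.3922·q_1 = (-4.0769, 2.6923, -2.2308).
‖u_2‖ = 5.3709, so q_2 = (-0.7591, 0.5013, -0.4153).
r_{13} = q_1·a_3 = 4.1184; r_{23} = q_2·a_3 = -1.4179.
u_3 = a_3 − 4.1184·q_1 + 1.4179·q_2 = (-0.8840, -0.5200, 0.9880).
‖u_3‖ = 1.4241, so q_3 = (-0.6208, -0.3651, 0.6938).

q_3 = (-0.6208, -0.3651, 0.6938)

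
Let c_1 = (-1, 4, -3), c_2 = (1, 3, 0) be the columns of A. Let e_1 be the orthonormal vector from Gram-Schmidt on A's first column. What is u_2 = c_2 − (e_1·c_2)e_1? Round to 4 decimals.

u_2 = (1.4231, 1.3077, 1.2692)

c_1 = (-1, 4, -3); ‖c_1‖ = 5.0990, so e_1 = (-0.1961, 0.7845, -0.5883).
e_1·c_2 = (-0.1961)·1 + 0.7845·3 + (-0.5883)·0 = 2.1573.
u_2 = c_2 − 2.1573·e_1 = (1.4231, 1.3077, 1.2692).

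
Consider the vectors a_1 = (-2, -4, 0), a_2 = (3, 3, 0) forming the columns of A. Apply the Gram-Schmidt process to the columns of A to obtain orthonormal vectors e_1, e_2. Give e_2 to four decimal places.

a_1 = (-2, -4, 0); ‖a_1‖ = 4.4721, so e_1 = (-0.4472, -0.8944, 0.0000).
e_1·a_2 = (-0.4472)·3 + (-0.8944)·3 + 0.0000·0 = -4.0249.
u_2 = a_2 + 4.0249·e_1 = (1.2000, -0.6000, 0.0000).
‖u_2‖ = 1.3416, so e_2 = (0.8944, -0.4472, 0.0000).

e_2 = (0.8944, -0.4472, 0.0000)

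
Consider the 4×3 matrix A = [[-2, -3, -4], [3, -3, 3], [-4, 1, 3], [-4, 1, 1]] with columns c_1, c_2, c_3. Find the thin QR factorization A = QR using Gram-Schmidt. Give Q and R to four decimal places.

e_1 = c_1/‖c_1‖ = (-2, 3, -4, -4)/6.7082 = (-0.2981, 0.4472, -0.5963, -0.5963).
r_{12} = e_1·c_2 = -1.6398.
u_2 = c_2 + 1.6398·e_1 = (-3.4889, -2.2667, 0.0222, 0.0222).
‖u_2‖ = 4.1607, so e_2 = (-0.8385, -0.5448, 0.0053, 0.0053).
r_{13} = e_1·c_3 = 0.1491; r_{23} = e_2·c_3 = 1.7412.
u_3 = c_3 − 0.1491·e_1 − 1.7412·e_2 = (-2.4955, 3.8819, 3.0796, 1.0796).
‖u_3‖ = 5.6521, so e_3 = (-0.4415, 0.6868, 0.5449, 0.1910).

Q = [[-0.2981, -0.8385, -0.4415], [0.4472, -0.5448, 0.6868], [-0.5963, 0.0053, 0.5449], [-0.5963, 0.0053, 0.1910]], R = [[6.7082, -1.6398, 0.1491], [0.0000, 4.1607, 1.7412], [0.0000, 0.0000, 5.6521]]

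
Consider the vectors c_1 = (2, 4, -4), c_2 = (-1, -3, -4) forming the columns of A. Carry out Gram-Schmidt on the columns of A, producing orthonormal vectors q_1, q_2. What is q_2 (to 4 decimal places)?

q_1 = c_1/‖c_1‖ = (2, 4, -4)/6.0000 = (0.3333, 0.6667, -0.6667).
r_{12} = q_1·c_2 = 0.3333.
u_2 = c_2 − 0.3333·q_1 = (-1.1111, -3.2222, -3.7778).
‖u_2‖ = 5.0881, so q_2 = (-0.2184, -0.6333, -0.7425).

q_2 = (-0.2184, -0.6333, -0.7425)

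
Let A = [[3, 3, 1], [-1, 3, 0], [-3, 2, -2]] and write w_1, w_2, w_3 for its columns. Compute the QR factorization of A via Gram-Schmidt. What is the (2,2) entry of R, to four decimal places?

w_1 = (3, -1, -3); ‖w_1‖ = 4.3589, so q_1 = (0.6882, -0.2294, -0.6882).
q_1·w_2 = 0.6882·3 + (-0.2294)·3 + (-0.6882)·2 = 0.0000.
u_2 = w_2 + 0.0000·q_1 = (3.0000, 3.0000, 2.0000).
r_{22} = ‖u_2‖ = 4.6904.

r_{22} = 4.6904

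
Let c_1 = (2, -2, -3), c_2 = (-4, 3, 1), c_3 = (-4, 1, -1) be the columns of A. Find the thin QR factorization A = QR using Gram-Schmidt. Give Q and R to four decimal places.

Q = [[0.4851, -0.6667, -0.5659], [-0.4851, 0.3333, -0.8085], [-0.7276, -0.6667, 0.1617]], R = [[4.1231, -4.1231, -1.6977], [0.0000, 3.0000, 3.6667], [0.0000, 0.0000, 1.2935]]

c_1 = (2, -2, -3); ‖c_1‖ = 4.1231, so q_1 = (0.4851, -0.4851, -0.7276).
q_1·c_2 = 0.4851·(-4) + (-0.4851)·3 + (-0.7276)·1 = -4.1231.
u_2 = c_2 + 4.1231·q_1 = (-2.0000, 1.0000, -2.0000).
‖u_2‖ = 3.0000, so q_2 = (-0.6667, 0.3333, -0.6667).
q_1·c_3 = 0.4851·(-4) + (-0.4851)·1 + (-0.7276)·(-1) = -1.6977; q_2·c_3 = (-0.6667)·(-4) + 0.3333·1 + (-0.6667)·(-1) = 3.6667.
u_3 = c_3 + 1.6977·q_1 − 3.6667·q_2 = (-0.7320, -1.0458, 0.2092).
‖u_3‖ = 1.2935, so q_3 = (-0.5659, -0.8085, 0.1617).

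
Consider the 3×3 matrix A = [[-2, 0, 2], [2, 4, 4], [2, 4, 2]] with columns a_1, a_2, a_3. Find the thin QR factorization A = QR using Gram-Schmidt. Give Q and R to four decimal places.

Q = [[-0.5774, 0.8165, 0.0000], [0.5774, 0.4082, 0.7071], [0.5774, 0.4082, -0.7071]], R = [[3.4641, 4.6188, 2.3094], [0.0000, 3.2660, 4.0825], [0.0000, 0.0000, 1.4142]]

e_1 = a_1/‖a_1‖ = (-2, 2, 2)/3.4641 = (-0.5774, 0.5774, 0.5774).
r_{12} = e_1·a_2 = 4.6188.
u_2 = a_2 − 4.6188·e_1 = (2.6667, 1.3333, 1.3333).
‖u_2‖ = 3.2660, so e_2 = (0.8165, 0.4082, 0.4082).
r_{13} = e_1·a_3 = 2.3094; r_{23} = e_2·a_3 = 4.0825.
u_3 = a_3 − 2.3094·e_1 − 4.0825·e_2 = (0.0000, 1.0000, -1.0000).
‖u_3‖ = 1.4142, so e_3 = (0.0000, 0.7071, -0.7071).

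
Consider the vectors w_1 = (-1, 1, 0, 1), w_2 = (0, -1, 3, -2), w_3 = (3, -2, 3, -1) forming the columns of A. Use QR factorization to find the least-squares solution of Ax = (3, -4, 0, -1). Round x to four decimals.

w_1 = (-1, 1, 0, 1); ‖w_1‖ = 1.7321, so q_1 = (-0.5774, 0.5774, 0.0000, 0.5774).
q_1·w_2 = (-0.5774)·0 + 0.5774·(-1) + 0.0000·3 + 0.5774·(-2) = -1.7321.
u_2 = w_2 + 1.7321·q_1 = (-1.0000, 0.0000, 3.0000, -1.0000).
‖u_2‖ = 3.3166, so q_2 = (-0.3015, 0.0000, 0.9045, -0.3015).
q_1·w_3 = (-0.5774)·3 + 0.5774·(-2) + 0.0000·3 + 0.5774·(-1) = -3.4641; q_2·w_3 = (-0.3015)·3 + 0.0000·(-2) + 0.9045·3 + (-0.3015)·(-1) = 2.1106.
u_3 = w_3 + 3.4641·q_1 − 2.1106·q_2 = (1.6364, 0.0000, 1.0909, 1.6364).
‖u_3‖ = 2.5584, so q_3 = (0.6396, 0.0000, 0.4264, 0.6396).
Qᵀb = (-4.6188, -0.6030, 1.2792).
Back-substitute: x_3 = 1.2792/2.5584 = 0.5000.
x_2 = (-0.6030 − 2.1106·0.5000)/3.3166 = -0.5000.
x_1 = (-4.6188 + 1.7321·(-0.5000) + 3.4641·0.5000)/1.7321 = -2.1667.

x = (-2.1667, -0.5000, 0.5000)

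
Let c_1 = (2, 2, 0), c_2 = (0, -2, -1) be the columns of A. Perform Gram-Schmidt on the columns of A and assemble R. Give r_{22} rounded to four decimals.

r_{22} = 1.7321

c_1 = (2, 2, 0); ‖c_1‖ = 2.8284, so q_1 = (0.7071, 0.7071, 0.0000).
q_1·c_2 = 0.7071·0 + 0.7071·(-2) + 0.0000·(-1) = -1.4142.
u_2 = c_2 + 1.4142·q_1 = (1.0000, -1.0000, -1.0000).
r_{22} = ‖u_2‖ = 1.7321.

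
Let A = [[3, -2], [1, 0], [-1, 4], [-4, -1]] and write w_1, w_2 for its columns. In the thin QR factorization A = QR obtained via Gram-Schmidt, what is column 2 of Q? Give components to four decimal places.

q_1 = w_1/‖w_1‖ = (3, 1, -1, -4)/5.1962 = (0.5774, 0.1925, -0.1925, -0.7698).
r_{12} = q_1·w_2 = -1.1547.
u_2 = w_2 + 1.1547·q_1 = (-1.3333, 0.2222, 3.7778, -1.8889).
‖u_2‖ = 4.4347, so q_2 = (-0.3007, 0.0501, 0.8519, -0.4259).

q_2 = (-0.3007, 0.0501, 0.8519, -0.4259)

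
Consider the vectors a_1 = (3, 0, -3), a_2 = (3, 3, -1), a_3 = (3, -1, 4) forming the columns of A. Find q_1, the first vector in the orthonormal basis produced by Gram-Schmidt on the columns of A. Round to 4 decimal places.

q_1 = (0.7071, 0.0000, -0.7071)

q_1 = a_1/‖a_1‖ = (3, 0, -3)/4.2426 = (0.7071, 0.0000, -0.7071).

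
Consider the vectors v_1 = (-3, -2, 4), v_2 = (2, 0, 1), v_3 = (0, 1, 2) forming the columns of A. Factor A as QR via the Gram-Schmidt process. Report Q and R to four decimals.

v_1 = (-3, -2, 4); ‖v_1‖ = 5.3852, so e_1 = (-0.5571, -0.3714, 0.7428).
e_1·v_2 = (-0.5571)·2 + (-0.3714)·0 + 0.7428·1 = -0.3714.
u_2 = v_2 + 0.3714·e_1 = (1.7931, -0.1379, 1.2759).
‖u_2‖ = 2.2050, so e_2 = (0.8132, -0.0626, 0.5786).
e_1·v_3 = (-0.5571)·0 + (-0.3714)·1 + 0.7428·2 = 1.1142; e_2·v_3 = 0.8132·0 + (-0.0626)·1 + 0.5786·2 = 1.0947.
u_3 = v_3 − 1.1142·e_1 − 1.0947·e_2 = (-0.2695, 1.4823, 0.5390).
‖u_3‖ = 1.6001, so e_3 = (-0.1684, 0.9264, 0.3369).

Q = [[-0.5571, 0.8132, -0.1684], [-0.3714, -0.0626, 0.9264], [0.7428, 0.5786, 0.3369]], R = [[5.3852, -0.3714, 1.1142], [0.0000, 2.2050, 1.0947], [0.0000, 0.0000, 1.6001]]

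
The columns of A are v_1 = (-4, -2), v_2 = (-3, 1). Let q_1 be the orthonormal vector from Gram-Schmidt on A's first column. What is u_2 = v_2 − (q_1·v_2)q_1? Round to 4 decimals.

u_2 = (-1.0000, 2.0000)

v_1 = (-4, -2); ‖v_1‖ = 4.4721, so q_1 = (-0.8944, -0.4472).
q_1·v_2 = (-0.8944)·(-3) + (-0.4472)·1 = 2.2361.
u_2 = v_2 − 2.2361·q_1 = (-1.0000, 2.0000).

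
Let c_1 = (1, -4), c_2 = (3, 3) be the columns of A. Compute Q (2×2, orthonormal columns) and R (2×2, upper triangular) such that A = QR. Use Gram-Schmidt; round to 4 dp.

Q = [[0.2425, 0.9701], [-0.9701, 0.2425]], R = [[4.1231, -2.1828], [0.0000, 3.6380]]

c_1 = (1, -4); ‖c_1‖ = 4.1231, so q_1 = (0.2425, -0.9701).
q_1·c_2 = 0.2425·3 + (-0.9701)·3 = -2.1828.
u_2 = c_2 + 2.1828·q_1 = (3.5294, 0.8824).
‖u_2‖ = 3.6380, so q_2 = (0.9701, 0.2425).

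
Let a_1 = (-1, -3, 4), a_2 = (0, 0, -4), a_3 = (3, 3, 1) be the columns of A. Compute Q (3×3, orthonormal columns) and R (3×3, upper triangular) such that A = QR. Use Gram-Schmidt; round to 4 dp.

Q = [[-0.1961, -0.2481, 0.9487], [-0.5883, -0.7442, -0.3162], [0.7845, -0.6202, 0.0000]], R = [[5.0990, -3.1379, -1.5689], [0.0000, 2.4807, -3.5970], [0.0000, 0.0000, 1.8974]]

q_1 = a_1/‖a_1‖ = (-1, -3, 4)/5.0990 = (-0.1961, -0.5883, 0.7845).
r_{12} = q_1·a_2 = -3.1379.
u_2 = a_2 + 3.1379·q_1 = (-0.6154, -1.8462, -1.5385).
‖u_2‖ = 2.4807, so q_2 = (-0.2481, -0.7442, -0.6202).
r_{13} = q_1·a_3 = -1.5689; r_{23} = q_2·a_3 = -3.5970.
u_3 = a_3 + 1.5689·q_1 + 3.5970·q_2 = (1.8000, -0.6000, 0.0000).
‖u_3‖ = 1.8974, so q_3 = (0.9487, -0.3162, 0.0000).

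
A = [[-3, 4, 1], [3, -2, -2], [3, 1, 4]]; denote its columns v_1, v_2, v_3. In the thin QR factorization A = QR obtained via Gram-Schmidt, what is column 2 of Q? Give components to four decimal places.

e_2 = (0.6556, -0.0937, 0.7493)

v_1 = (-3, 3, 3); ‖v_1‖ = 5.1962, so e_1 = (-0.5774, 0.5774, 0.5774).
e_1·v_2 = (-0.5774)·4 + 0.5774·(-2) + 0.5774·1 = -2.8868.
u_2 = v_2 + 2.8868·e_1 = (2.3333, -0.3333, 2.6667).
‖u_2‖ = 3.5590, so e_2 = (0.6556, -0.0937, 0.7493).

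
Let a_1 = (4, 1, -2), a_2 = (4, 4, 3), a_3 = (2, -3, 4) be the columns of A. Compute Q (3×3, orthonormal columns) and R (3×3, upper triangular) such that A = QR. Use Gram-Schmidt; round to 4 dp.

a_1 = (4, 1, -2); ‖a_1‖ = 4.5826, so e_1 = (0.8729, 0.2182, -0.4364).
e_1·a_2 = 0.8729·4 + 0.2182·4 + (-0.4364)·3 = 3.0551.
u_2 = a_2 − 3.0551·e_1 = (1.3333, 3.3333, 4.3333).
‖u_2‖ = 5.6273, so e_2 = (0.2369, 0.5923, 0.7701).
e_1·a_3 = 0.8729·2 + 0.2182·(-3) + (-0.4364)·4 = -0.6547; e_2·a_3 = 0.2369·2 + 0.5923·(-3) + 0.7701·4 = 1.7770.
u_3 = a_3 + 0.6547·e_1 − 1.7770·e_2 = (2.1504, -3.9098, 2.3459).
‖u_3‖ = 5.0412, so e_3 = (0.4266, -0.7756, 0.4653).

Q = [[0.8729, 0.2369, 0.4266], [0.2182, 0.5923, -0.7756], [-0.4364, 0.7701, 0.4653]], R = [[4.5826, 3.0551, -0.6547], [0.0000, 5.6273, 1.7770], [0.0000, 0.0000, 5.0412]]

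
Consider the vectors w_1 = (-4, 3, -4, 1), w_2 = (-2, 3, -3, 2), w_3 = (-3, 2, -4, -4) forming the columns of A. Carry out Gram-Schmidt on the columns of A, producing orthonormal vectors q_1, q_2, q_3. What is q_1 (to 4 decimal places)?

q_1 = (-0.6172, 0.4629, -0.6172, 0.1543)

q_1 = w_1/‖w_1‖ = (-4, 3, -4, 1)/6.4807 = (-0.6172, 0.4629, -0.6172, 0.1543).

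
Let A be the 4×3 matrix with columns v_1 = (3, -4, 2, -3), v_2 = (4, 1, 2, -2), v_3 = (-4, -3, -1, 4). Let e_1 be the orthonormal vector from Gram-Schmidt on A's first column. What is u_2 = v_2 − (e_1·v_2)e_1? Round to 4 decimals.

u_2 = (2.5789, 2.8947, 1.0526, -0.5789)

e_1 = v_1/‖v_1‖ = (3, -4, 2, -3)/6.1644 = (0.4867, -0.6489, 0.3244, -0.4867).
r_{12} = e_1·v_2 = 2.9200.
u_2 = v_2 − 2.9200·e_1 = (2.5789, 2.8947, 1.0526, -0.5789).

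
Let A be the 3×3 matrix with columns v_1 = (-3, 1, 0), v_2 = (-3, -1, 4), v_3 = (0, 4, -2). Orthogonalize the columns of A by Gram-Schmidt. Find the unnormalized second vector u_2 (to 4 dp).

v_1 = (-3, 1, 0); ‖v_1‖ = 3.1623, so q_1 = (-0.9487, 0.3162, 0.0000).
q_1·v_2 = (-0.9487)·(-3) + 0.3162·(-1) + 0.0000·4 = 2.5298.
u_2 = v_2 − 2.5298·q_1 = (-0.6000, -1.8000, 4.0000).

u_2 = (-0.6000, -1.8000, 4.0000)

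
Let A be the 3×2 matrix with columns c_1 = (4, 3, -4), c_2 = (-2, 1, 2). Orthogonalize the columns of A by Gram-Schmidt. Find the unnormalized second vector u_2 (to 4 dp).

c_1 = (4, 3, -4); ‖c_1‖ = 6.4031, so q_1 = (0.6247, 0.4685, -0.6247).
q_1·c_2 = 0.6247·(-2) + 0.4685·1 + (-0.6247)·2 = -2.0303.
u_2 = c_2 + 2.0303·q_1 = (-0.7317, 1.9512, 0.7317).

u_2 = (-0.7317, 1.9512, 0.7317)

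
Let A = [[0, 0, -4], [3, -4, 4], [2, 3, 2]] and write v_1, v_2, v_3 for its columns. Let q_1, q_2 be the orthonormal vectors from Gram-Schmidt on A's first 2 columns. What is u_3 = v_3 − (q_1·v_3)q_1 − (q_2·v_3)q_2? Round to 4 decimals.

u_3 = (-4.0000, 0.0000, 0.0000)

q_1 = v_1/‖v_1‖ = (0, 3, 2)/3.6056 = (0.0000, 0.8321, 0.5547).
r_{12} = q_1·v_2 = -1.6641.
u_2 = v_2 + 1.6641·q_1 = (0.0000, -2.6154, 3.9231).
‖u_2‖ = 4.7150, so q_2 = (0.0000, -0.5547, 0.8321).
r_{13} = q_1·v_3 = 4.4376; r_{23} = q_2·v_3 = -0.5547.
u_3 = v_3 − 4.4376·q_1 + 0.5547·q_2 = (-4.0000, 0.0000, 0.0000).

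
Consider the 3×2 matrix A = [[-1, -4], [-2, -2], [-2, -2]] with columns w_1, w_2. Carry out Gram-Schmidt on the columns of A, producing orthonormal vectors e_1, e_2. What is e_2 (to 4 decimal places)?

e_2 = (-0.9428, 0.2357, 0.2357)

w_1 = (-1, -2, -2); ‖w_1‖ = 3.0000, so e_1 = (-0.3333, -0.6667, -0.6667).
e_1·w_2 = (-0.3333)·(-4) + (-0.6667)·(-2) + (-0.6667)·(-2) = 4.0000.
u_2 = w_2 − 4.0000·e_1 = (-2.6667, 0.6667, 0.6667).
‖u_2‖ = 2.8284, so e_2 = (-0.9428, 0.2357, 0.2357).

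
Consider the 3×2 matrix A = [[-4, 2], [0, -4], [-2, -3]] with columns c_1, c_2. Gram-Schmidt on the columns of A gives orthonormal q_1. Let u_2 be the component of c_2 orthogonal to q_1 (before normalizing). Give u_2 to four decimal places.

u_2 = (1.6000, -4.0000, -3.2000)

c_1 = (-4, 0, -2); ‖c_1‖ = 4.4721, so q_1 = (-0.8944, 0.0000, -0.4472).
q_1·c_2 = (-0.8944)·2 + 0.0000·(-4) + (-0.4472)·(-3) = -0.4472.
u_2 = c_2 + 0.4472·q_1 = (1.6000, -4.0000, -3.2000).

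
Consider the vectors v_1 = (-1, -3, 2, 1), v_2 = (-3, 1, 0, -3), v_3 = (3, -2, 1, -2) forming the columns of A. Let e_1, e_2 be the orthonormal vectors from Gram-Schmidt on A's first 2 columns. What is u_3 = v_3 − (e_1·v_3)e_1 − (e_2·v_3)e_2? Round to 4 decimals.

v_1 = (-1, -3, 2, 1); ‖v_1‖ = 3.8730, so e_1 = (-0.2582, -0.7746, 0.5164, 0.2582).
e_1·v_2 = (-0.2582)·(-3) + (-0.7746)·1 + 0.5164·0 + 0.2582·(-3) = -0.7746.
u_2 = v_2 + 0.7746·e_1 = (-3.2000, 0.4000, 0.4000, -2.8000).
‖u_2‖ = 4.2895, so e_2 = (-0.7460, 0.0933, 0.0933, -0.6528).
e_1·v_3 = (-0.2582)·3 + (-0.7746)·(-2) + 0.5164·1 + 0.2582·(-2) = 0.7746; e_2·v_3 = (-0.7460)·3 + 0.0933·(-2) + 0.0933·1 + (-0.6528)·(-2) = -1.0258.
u_3 = v_3 − 0.7746·e_1 + 1.0258·e_2 = (2.4348, -1.3043, 0.6957, -2.8696).

u_3 = (2.4348, -1.3043, 0.6957, -2.8696)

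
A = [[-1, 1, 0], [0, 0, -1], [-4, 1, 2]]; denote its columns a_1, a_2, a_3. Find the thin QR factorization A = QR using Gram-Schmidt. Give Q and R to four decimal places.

a_1 = (-1, 0, -4); ‖a_1‖ = 4.1231, so e_1 = (-0.2425, 0.0000, -0.9701).
e_1·a_2 = (-0.2425)·1 + 0.0000·0 + (-0.9701)·1 = -1.2127.
u_2 = a_2 + 1.2127·e_1 = (0.7059, 0.0000, -0.1765).
‖u_2‖ = 0.7276, so e_2 = (0.9701, 0.0000, -0.2425).
e_1·a_3 = (-0.2425)·0 + 0.0000·(-1) + (-0.9701)·2 = -1.9403; e_2·a_3 = 0.9701·0 + 0.0000·(-1) + (-0.2425)·2 = -0.4851.
u_3 = a_3 + 1.9403·e_1 + 0.4851·e_2 = (0.0000, -1.0000, 0.0000).
‖u_3‖ = 1.0000, so e_3 = (0.0000, -1.0000, 0.0000).

Q = [[-0.2425, 0.9701, 0.0000], [0.0000, 0.0000, -1.0000], [-0.9701, -0.2425, 0.0000]], R = [[4.1231, -1.2127, -1.9403], [0.0000, 0.7276, -0.4851], [0.0000, 0.0000, 1.0000]]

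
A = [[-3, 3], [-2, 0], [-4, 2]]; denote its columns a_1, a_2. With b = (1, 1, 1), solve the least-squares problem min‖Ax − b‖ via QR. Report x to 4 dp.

a_1 = (-3, -2, -4); ‖a_1‖ = 5.3852, so q_1 = (-0.5571, -0.3714, -0.7428).
q_1·a_2 = (-0.5571)·3 + (-0.3714)·0 + (-0.7428)·2 = -3.1568.
u_2 = a_2 + 3.1568·q_1 = (1.2414, -1.1724, -0.3448).
‖u_2‖ = 1.7420, so q_2 = (0.7126, -0.6730, -0.1980).
Qᵀb = (-1.6713, -0.1584).
Back-substitute: x_2 = -0.1584/1.7420 = -0.0909.
x_1 = (-1.6713 + 3.1568·(-0.0909))/5.3852 = -0.3636.

x = (-0.3636, -0.0909)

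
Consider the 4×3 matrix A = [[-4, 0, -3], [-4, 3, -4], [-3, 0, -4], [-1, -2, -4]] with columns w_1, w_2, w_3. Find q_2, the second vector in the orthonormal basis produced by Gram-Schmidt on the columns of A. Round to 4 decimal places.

w_1 = (-4, -4, -3, -1); ‖w_1‖ = 6.4807, so q_1 = (-0.6172, -0.6172, -0.4629, -0.1543).
q_1·w_2 = (-0.6172)·0 + (-0.6172)·3 + (-0.4629)·0 + (-0.1543)·(-2) = -1.5430.
u_2 = w_2 + 1.5430·q_1 = (-0.9524, 2.0476, -0.7143, -2.2381).
‖u_2‖ = 3.2587, so q_2 = (-0.2923, 0.6284, -0.2192, -0.6868).

q_2 = (-0.2923, 0.6284, -0.2192, -0.6868)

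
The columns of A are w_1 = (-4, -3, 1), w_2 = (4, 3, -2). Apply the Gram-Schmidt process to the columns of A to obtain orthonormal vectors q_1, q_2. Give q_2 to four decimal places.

q_2 = (-0.1569, -0.1177, -0.9806)

w_1 = (-4, -3, 1); ‖w_1‖ = 5.0990, so q_1 = (-0.7845, -0.5883, 0.1961).
q_1·w_2 = (-0.7845)·4 + (-0.5883)·3 + 0.1961·(-2) = -5.2951.
u_2 = w_2 + 5.2951·q_1 = (-0.1538, -0.1154, -0.9615).
‖u_2‖ = 0.9806, so q_2 = (-0.1569, -0.1177, -0.9806).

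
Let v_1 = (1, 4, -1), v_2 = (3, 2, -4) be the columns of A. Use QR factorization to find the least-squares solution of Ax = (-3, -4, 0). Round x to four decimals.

x = (-0.9966, -0.0707)

v_1 = (1, 4, -1); ‖v_1‖ = 4.2426, so e_1 = (0.2357, 0.9428, -0.2357).
e_1·v_2 = 0.2357·3 + 0.9428·2 + (-0.2357)·(-4) = 3.5355.
u_2 = v_2 − 3.5355·e_1 = (2.1667, -1.3333, -3.1667).
‖u_2‖ = 4.0620, so e_2 = (0.5334, -0.3282, -0.7796).
Qᵀb = (-4.4783, -0.2872).
Back-substitute: x_2 = -0.2872/4.0620 = -0.0707.
x_1 = (-4.4783 − 3.5355·(-0.0707))/4.2426 = -0.9966.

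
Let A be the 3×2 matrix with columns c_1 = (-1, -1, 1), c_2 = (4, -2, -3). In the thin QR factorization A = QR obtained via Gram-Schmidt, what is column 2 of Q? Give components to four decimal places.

e_2 = (0.5133, -0.8066, -0.2933)

e_1 = c_1/‖c_1‖ = (-1, -1, 1)/1.7321 = (-0.5774, -0.5774, 0.5774).
r_{12} = e_1·c_2 = -2.8868.
u_2 = c_2 + 2.8868·e_1 = (2.3333, -3.6667, -1.3333).
‖u_2‖ = 4.5461, so e_2 = (0.5133, -0.8066, -0.2933).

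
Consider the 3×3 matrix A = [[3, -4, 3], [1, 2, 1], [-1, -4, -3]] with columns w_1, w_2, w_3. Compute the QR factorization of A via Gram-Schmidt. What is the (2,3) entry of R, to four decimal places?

w_1 = (3, 1, -1); ‖w_1‖ = 3.3166, so e_1 = (0.9045, 0.3015, -0.3015).
e_1·w_2 = 0.9045·(-4) + 0.3015·2 + (-0.3015)·(-4) = -1.8091.
u_2 = w_2 + 1.8091·e_1 = (-2.3636, 2.5455, -4.5455).
‖u_2‖ = 5.7208, so e_2 = (-0.4132, 0.4449, -0.7946).
r_{23} = e_2·w_3 = 1.5891.

r_{23} = 1.5891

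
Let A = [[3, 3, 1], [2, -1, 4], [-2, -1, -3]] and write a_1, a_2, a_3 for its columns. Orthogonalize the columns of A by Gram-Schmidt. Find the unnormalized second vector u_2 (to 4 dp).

u_2 = (1.4118, -2.0588, 0.0588)

a_1 = (3, 2, -2); ‖a_1‖ = 4.1231, so e_1 = (0.7276, 0.4851, -0.4851).
e_1·a_2 = 0.7276·3 + 0.4851·(-1) + (-0.4851)·(-1) = 2.1828.
u_2 = a_2 − 2.1828·e_1 = (1.4118, -2.0588, 0.0588).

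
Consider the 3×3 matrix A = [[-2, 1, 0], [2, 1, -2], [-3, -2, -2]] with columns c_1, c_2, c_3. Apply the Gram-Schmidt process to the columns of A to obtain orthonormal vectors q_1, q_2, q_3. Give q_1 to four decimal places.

q_1 = (-0.4851, 0.4851, -0.7276)

c_1 = (-2, 2, -3); ‖c_1‖ = 4.1231, so q_1 = (-0.4851, 0.4851, -0.7276).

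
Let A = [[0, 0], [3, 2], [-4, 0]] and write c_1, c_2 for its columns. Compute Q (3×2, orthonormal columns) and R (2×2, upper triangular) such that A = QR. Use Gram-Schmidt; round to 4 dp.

Q = [[0.0000, 0.0000], [0.6000, 0.8000], [-0.8000, 0.6000]], R = [[5.0000, 1.2000], [0.0000, 1.6000]]

c_1 = (0, 3, -4); ‖c_1‖ = 5.0000, so e_1 = (0.0000, 0.6000, -0.8000).
e_1·c_2 = 0.0000·0 + 0.6000·2 + (-0.8000)·0 = 1.2000.
u_2 = c_2 − 1.2000·e_1 = (0.0000, 1.2800, 0.9600).
‖u_2‖ = 1.6000, so e_2 = (0.0000, 0.8000, 0.6000).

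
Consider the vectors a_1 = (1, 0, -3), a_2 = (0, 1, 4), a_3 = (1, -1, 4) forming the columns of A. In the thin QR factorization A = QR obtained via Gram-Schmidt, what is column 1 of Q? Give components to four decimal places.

q_1 = a_1/‖a_1‖ = (1, 0, -3)/3.1623 = (0.3162, 0.0000, -0.9487).

q_1 = (0.3162, 0.0000, -0.9487)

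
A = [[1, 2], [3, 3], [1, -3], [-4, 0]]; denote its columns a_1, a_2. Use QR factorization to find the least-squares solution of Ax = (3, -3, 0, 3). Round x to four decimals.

a_1 = (1, 3, 1, -4); ‖a_1‖ = 5.1962, so q_1 = (0.1925, 0.5774, 0.1925, -0.7698).
q_1·a_2 = 0.1925·2 + 0.5774·3 + 0.1925·(-3) + (-0.7698)·0 = 1.5396.
u_2 = a_2 − 1.5396·q_1 = (1.7037, 2.1111, -3.2963, 1.1852).
‖u_2‖ = 4.4305, so q_2 = (0.3845, 0.4765, -0.7440, 0.2675).
Qᵀb = (-3.4641, 0.5266).
Back-substitute: x_2 = 0.5266/4.4305 = 0.1189.
x_1 = (-3.4641 − 1.5396·0.1189)/5.1962 = -0.7019.

x = (-0.7019, 0.1189)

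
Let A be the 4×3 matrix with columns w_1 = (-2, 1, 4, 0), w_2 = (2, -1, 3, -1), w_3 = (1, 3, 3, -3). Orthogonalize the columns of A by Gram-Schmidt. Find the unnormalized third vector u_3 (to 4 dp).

q_1 = w_1/‖w_1‖ = (-2, 1, 4, 0)/4.5826 = (-0.4364, 0.2182, 0.8729, 0.0000).
r_{12} = q_1·w_2 = 1.5275.
u_2 = w_2 − 1.5275·q_1 = (2.6667, -1.3333, 1.6667, -1.0000).
‖u_2‖ = 3.5590, so q_2 = (0.7493, -0.3746, 0.4683, -0.2810).
r_{13} = q_1·w_3 = 2.8368; r_{23} = q_2·w_3 = 1.8732.
u_3 = w_3 − 2.8368·q_1 − 1.8732·q_2 = (0.8346, 3.0827, -0.3534, -2.4737).

u_3 = (0.8346, 3.0827, -0.3534, -2.4737)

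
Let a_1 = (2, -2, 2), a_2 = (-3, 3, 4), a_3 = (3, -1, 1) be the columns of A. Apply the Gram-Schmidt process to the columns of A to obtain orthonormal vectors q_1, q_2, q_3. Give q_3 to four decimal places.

q_3 = (0.7071, 0.7071, 0.0000)

q_1 = a_1/‖a_1‖ = (2, -2, 2)/3.4641 = (0.5774, -0.5774, 0.5774).
r_{12} = q_1·a_2 = -1.1547.
u_2 = a_2 + 1.1547·q_1 = (-2.3333, 2.3333, 4.6667).
‖u_2‖ = 5.7155, so q_2 = (-0.4082, 0.4082, 0.8165).
r_{13} = q_1·a_3 = 2.8868; r_{23} = q_2·a_3 = -0.8165.
u_3 = a_3 − 2.8868·q_1 + 0.8165·q_2 = (1.0000, 1.0000, 0.0000).
‖u_3‖ = 1.4142, so q_3 = (0.7071, 0.7071, 0.0000).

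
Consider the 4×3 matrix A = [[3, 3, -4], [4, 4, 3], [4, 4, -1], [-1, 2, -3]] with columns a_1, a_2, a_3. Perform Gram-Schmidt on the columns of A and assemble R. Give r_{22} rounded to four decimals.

r_{22} = 2.9641

e_1 = a_1/‖a_1‖ = (3, 4, 4, -1)/6.4807 = (0.4629, 0.6172, 0.6172, -0.1543).
r_{12} = e_1·a_2 = 6.0178.
u_2 = a_2 − 6.0178·e_1 = (0.2143, 0.2857, 0.2857, 2.9286).
r_{22} = ‖u_2‖ = 2.9641.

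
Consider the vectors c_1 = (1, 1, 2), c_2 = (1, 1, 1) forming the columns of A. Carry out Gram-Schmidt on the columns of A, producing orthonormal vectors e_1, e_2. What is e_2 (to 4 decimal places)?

c_1 = (1, 1, 2); ‖c_1‖ = 2.4495, so e_1 = (0.4082, 0.4082, 0.8165).
e_1·c_2 = 0.4082·1 + 0.4082·1 + 0.8165·1 = 1.6330.
u_2 = c_2 − 1.6330·e_1 = (0.3333, 0.3333, -0.3333).
‖u_2‖ = 0.5774, so e_2 = (0.5774, 0.5774, -0.5774).

e_2 = (0.5774, 0.5774, -0.5774)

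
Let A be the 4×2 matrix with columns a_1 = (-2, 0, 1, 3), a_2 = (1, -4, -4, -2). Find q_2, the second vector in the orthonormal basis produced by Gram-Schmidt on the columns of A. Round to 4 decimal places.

q_2 = (-0.1382, -0.7739, -0.6081, 0.1106)

a_1 = (-2, 0, 1, 3); ‖a_1‖ = 3.7417, so q_1 = (-0.5345, 0.0000, 0.2673, 0.8018).
q_1·a_2 = (-0.5345)·1 + 0.0000·(-4) + 0.2673·(-4) + 0.8018·(-2) = -3.2071.
u_2 = a_2 + 3.2071·q_1 = (-0.7143, -4.0000, -3.1429, 0.5714).
‖u_2‖ = 5.1686, so q_2 = (-0.1382, -0.7739, -0.6081, 0.1106).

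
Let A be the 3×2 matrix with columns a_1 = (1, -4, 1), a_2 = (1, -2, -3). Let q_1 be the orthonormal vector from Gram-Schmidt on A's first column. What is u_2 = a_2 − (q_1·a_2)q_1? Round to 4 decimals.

u_2 = (0.6667, -0.6667, -3.3333)

a_1 = (1, -4, 1); ‖a_1‖ = 4.2426, so q_1 = (0.2357, -0.9428, 0.2357).
q_1·a_2 = 0.2357·1 + (-0.9428)·(-2) + 0.2357·(-3) = 1.4142.
u_2 = a_2 − 1.4142·q_1 = (0.6667, -0.6667, -3.3333).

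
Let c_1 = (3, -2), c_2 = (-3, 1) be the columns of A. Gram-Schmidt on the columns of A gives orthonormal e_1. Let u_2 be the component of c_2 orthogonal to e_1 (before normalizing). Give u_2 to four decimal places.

c_1 = (3, -2); ‖c_1‖ = 3.6056, so e_1 = (0.8321, -0.5547).
e_1·c_2 = 0.8321·(-3) + (-0.5547)·1 = -3.0509.
u_2 = c_2 + 3.0509·e_1 = (-0.4615, -0.6923).

u_2 = (-0.4615, -0.6923)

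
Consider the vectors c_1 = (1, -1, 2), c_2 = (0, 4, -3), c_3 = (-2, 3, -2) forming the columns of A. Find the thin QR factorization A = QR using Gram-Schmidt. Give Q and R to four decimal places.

c_1 = (1, -1, 2); ‖c_1‖ = 2.4495, so e_1 = (0.4082, -0.4082, 0.8165).
e_1·c_2 = 0.4082·0 + (-0.4082)·4 + 0.8165·(-3) = -4.0825.
u_2 = c_2 + 4.0825·e_1 = (1.6667, 2.3333, 0.3333).
‖u_2‖ = 2.8868, so e_2 = (0.5774, 0.8083, 0.1155).
e_1·c_3 = 0.4082·(-2) + (-0.4082)·3 + 0.8165·(-2) = -3.6742; e_2·c_3 = 0.5774·(-2) + 0.8083·3 + 0.1155·(-2) = 1.0392.
u_3 = c_3 + 3.6742·e_1 − 1.0392·e_2 = (-1.1000, 0.6600, 0.8800).
‖u_3‖ = 1.5556, so e_3 = (-0.7071, 0.4243, 0.5657).

Q = [[0.4082, 0.5774, -0.7071], [-0.4082, 0.8083, 0.4243], [0.8165, 0.1155, 0.5657]], R = [[2.4495, -4.0825, -3.6742], [0.0000, 2.8868, 1.0392], [0.0000, 0.0000, 1.5556]]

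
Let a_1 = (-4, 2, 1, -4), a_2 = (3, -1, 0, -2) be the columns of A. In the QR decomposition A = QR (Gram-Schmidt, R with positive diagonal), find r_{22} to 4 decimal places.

r_{22} = 3.6093

a_1 = (-4, 2, 1, -4); ‖a_1‖ = 6.0828, so e_1 = (-0.6576, 0.3288, 0.1644, -0.6576).
e_1·a_2 = (-0.6576)·3 + 0.3288·(-1) + 0.1644·0 + (-0.6576)·(-2) = -0.9864.
u_2 = a_2 + 0.9864·e_1 = (2.3514, -0.6757, 0.1622, -2.6486).
r_{22} = ‖u_2‖ = 3.6093.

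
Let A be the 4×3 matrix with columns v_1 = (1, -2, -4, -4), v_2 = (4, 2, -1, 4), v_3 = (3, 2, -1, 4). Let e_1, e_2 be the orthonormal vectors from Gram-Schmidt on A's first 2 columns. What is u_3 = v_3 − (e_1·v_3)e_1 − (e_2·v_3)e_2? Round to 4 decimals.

u_3 = (-0.4082, 0.1224, -0.4082, 0.2449)

v_1 = (1, -2, -4, -4); ‖v_1‖ = 6.0828, so e_1 = (0.1644, -0.3288, -0.6576, -0.6576).
e_1·v_2 = 0.1644·4 + (-0.3288)·2 + (-0.6576)·(-1) + (-0.6576)·4 = -1.9728.
u_2 = v_2 + 1.9728·e_1 = (4.3243, 1.3514, -2.2973, 2.7027).
‖u_2‖ = 5.7540, so e_2 = (0.7515, 0.2349, -0.3993, 0.4697).
e_1·v_3 = 0.1644·3 + (-0.3288)·2 + (-0.6576)·(-1) + (-0.6576)·4 = -2.1372; e_2·v_3 = 0.7515·3 + 0.2349·2 + (-0.3993)·(-1) + 0.4697·4 = 5.0024.
u_3 = v_3 + 2.1372·e_1 − 5.0024·e_2 = (-0.4082, 0.1224, -0.4082, 0.2449).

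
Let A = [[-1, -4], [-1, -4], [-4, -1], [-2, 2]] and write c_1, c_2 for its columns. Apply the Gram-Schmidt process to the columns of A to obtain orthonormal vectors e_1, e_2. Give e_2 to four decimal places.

e_2 = (-0.6228, -0.6228, 0.0778, 0.4671)

e_1 = c_1/‖c_1‖ = (-1, -1, -4, -2)/4.6904 = (-0.2132, -0.2132, -0.8528, -0.4264).
r_{12} = e_1·c_2 = 1.7056.
u_2 = c_2 − 1.7056·e_1 = (-3.6364, -3.6364, 0.4545, 2.7273).
‖u_2‖ = 5.8387, so e_2 = (-0.6228, -0.6228, 0.0778, 0.4671).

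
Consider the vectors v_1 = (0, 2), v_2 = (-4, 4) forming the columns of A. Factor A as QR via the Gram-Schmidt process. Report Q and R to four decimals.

v_1 = (0, 2); ‖v_1‖ = 2.0000, so e_1 = (0.0000, 1.0000).
e_1·v_2 = 0.0000·(-4) + 1.0000·4 = 4.0000.
u_2 = v_2 − 4.0000·e_1 = (-4.0000, 0.0000).
‖u_2‖ = 4.0000, so e_2 = (-1.0000, 0.0000).

Q = [[0.0000, -1.0000], [1.0000, 0.0000]], R = [[2.0000, 4.0000], [0.0000, 4.0000]]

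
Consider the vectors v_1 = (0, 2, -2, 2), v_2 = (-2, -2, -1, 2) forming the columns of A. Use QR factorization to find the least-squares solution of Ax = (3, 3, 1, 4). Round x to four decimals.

x = (1.0921, -0.5526)

v_1 = (0, 2, -2, 2); ‖v_1‖ = 3.4641, so e_1 = (0.0000, 0.5774, -0.5774, 0.5774).
e_1·v_2 = 0.0000·(-2) + 0.5774·(-2) + (-0.5774)·(-1) + 0.5774·2 = 0.5774.
u_2 = v_2 − 0.5774·e_1 = (-2.0000, -2.3333, -0.6667, 1.6667).
‖u_2‖ = 3.5590, so e_2 = (-0.5620, -0.6556, -0.1873, 0.4683).
Qᵀb = (3.4641, -1.9668).
Back-substitute: x_2 = -1.9668/3.5590 = -0.5526.
x_1 = (3.4641 − 0.5774·(-0.5526))/3.4641 = 1.0921.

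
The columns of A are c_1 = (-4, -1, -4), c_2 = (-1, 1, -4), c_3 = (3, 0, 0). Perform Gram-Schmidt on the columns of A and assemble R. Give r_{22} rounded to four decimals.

r_{22} = 2.6572

c_1 = (-4, -1, -4); ‖c_1‖ = 5.7446, so q_1 = (-0.6963, -0.1741, -0.6963).
q_1·c_2 = (-0.6963)·(-1) + (-0.1741)·1 + (-0.6963)·(-4) = 3.3075.
u_2 = c_2 − 3.3075·q_1 = (1.3030, 1.5758, -1.6970).
r_{22} = ‖u_2‖ = 2.6572.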